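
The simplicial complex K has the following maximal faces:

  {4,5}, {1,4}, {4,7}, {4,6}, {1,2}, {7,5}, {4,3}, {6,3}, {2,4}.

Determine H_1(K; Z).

H_1 ≅ Z^3.

We work with the vertex ordering 1 < 2 < 3 < 4 < 5 < 6 < 7. The simplices of K, each written with vertices in increasing order, are:

  0-simplices (7): [1], [2], [3], [4], [5], [6], [7]
  1-simplices (9): [1,2], [1,4], [2,4], [3,4], [3,6], [4,5], [4,6], [4,7], [5,7]

so the chain groups are C_0 ≅ Z^7, C_1 ≅ Z^9.

The boundary map ∂_1: C_1 → C_0 maps an edge to its endpoints' difference, ∂[p,q] = q − p. For instance
  ∂[4,5] = [5] − [4].
As a 7×9 matrix over Z this has rank 6, with invariant factors (1,1,1,1,1,1).

From H_k ≅ ker(∂_k) / im(∂_{k+1}) we obtain:

  H_1: rank ker ∂_1 − rank ∂_2 = (9 − 6) − 0 = 3, and there is no ∂_2, so H_1 = Z^3.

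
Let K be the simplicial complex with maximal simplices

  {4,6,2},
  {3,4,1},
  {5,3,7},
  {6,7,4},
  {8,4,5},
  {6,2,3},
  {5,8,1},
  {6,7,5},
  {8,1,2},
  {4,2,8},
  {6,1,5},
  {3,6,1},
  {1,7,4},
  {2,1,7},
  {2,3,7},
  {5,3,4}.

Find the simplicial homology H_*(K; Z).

H_0 = Z,  H_1 = Z^2,  H_2 = Z.

Order the vertices as 1 < 2 < 3 < 4 < 5 < 6 < 7 < 8. Listing each simplex with vertices in this order, K has dimension 2 with simplices:

  0-simplices (8): [1], [2], [3], [4], [5], [6], [7], [8]
  1-simplices (24): (24 of them)
  2-simplices (16): [1,2,7], [1,2,8], [1,3,4], [1,3,6], [1,4,7], [1,5,6], [1,5,8], [2,3,6], [2,3,7], [2,4,6], [2,4,8], [3,4,5], [3,5,7], [4,5,8], [4,6,7], [5,6,7]

giving chain groups C_0 ≅ Z^8, C_1 ≅ Z^24, C_2 ≅ Z^16.

∂_1: C_1 → C_0 sends each edge [p,q] (with p < q) to q − p. For instance
  ∂[2,6] = [6] − [2].
The resulting 8×24 matrix has rank 7, and its Smith normal form has invariant factors (1,1,1,1,1,1,1).

Boundary ∂_2: C_2 → C_1 sends each 2-simplex [p,q,r] to [q,r] − [p,r] + [p,q]. For instance
  ∂[3,4,5] = [4,5] − [3,5] + [3,4],
  ∂[2,4,8] = [4,8] − [2,8] + [2,4].
The 24×16 boundary matrix has rank 15 and Smith normal form diag(1,1,1,1,1,1,1,1,1,1,1,1,1,1,1).

Now H_k = ker ∂_k / im ∂_{k+1}, so:

  H_0: rank C_0 − rank ∂_1 = 8 − 7 = 1, and the invariant factors of ∂_1 are all 1, so H_0 ≅ Z.
  H_1: rank ker ∂_1 − rank ∂_2 = (24 − 7) − 15 = 2, and the invariant factors of ∂_2 are all 1, so H_1 ≅ Z^2.
  H_2: rank ker ∂_2 − rank ∂_3 = (16 − 15) − 0 = 1, and there is no ∂_3, so H_2 ≅ Z.

As a check, the Euler characteristic is 8 − 24 + 16 = 0, which agrees with 1 − 2 + 1 = 0.
(K is a triangulation of the torus T^2.)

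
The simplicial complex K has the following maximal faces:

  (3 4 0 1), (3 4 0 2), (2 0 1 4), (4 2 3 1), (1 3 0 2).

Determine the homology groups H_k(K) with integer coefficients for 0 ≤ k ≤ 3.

Order the vertices as 0 < 1 < 2 < 3 < 4. Listing each simplex with vertices in this order, K has dimension 3 with simplices:

  0-simplices (5): [0], [1], [2], [3], [4]
  1-simplices (10): [0,1], [0,2], [0,3], [0,4], [1,2], [1,3], [1,4], [2,3], [2,4], [3,4]
  2-simplices (10): [0,1,2], [0,1,3], [0,1,4], [0,2,3], [0,2,4], [0,3,4], [1,2,3], [1,2,4], [1,3,4], [2,3,4]
  3-simplices (5): [0,1,2,3], [0,1,2,4], [0,1,3,4], [0,2,3,4], [1,2,3,4]

giving chain groups C_0 ≅ Z^5, C_1 ≅ Z^10, C_2 ≅ Z^10, C_3 ≅ Z^5.

The boundary map ∂_1: C_1 → C_0 sends each edge [p,q] (with p < q) to q − p. For instance
  ∂[1,3] = [3] − [1].
As a 5×10 matrix over Z this has rank 4, with invariant factors (1,1,1,1).

∂_2: C_2 → C_1 sends each 2-simplex [p,q,r] to [q,r] − [p,r] + [p,q]. For instance
  ∂[0,2,4] = [2,4] − [0,4] + [0,2],
  ∂[1,3,4] = [3,4] − [1,4] + [1,3].
The resulting 10×10 matrix has rank 6, and its Smith normal form has invariant factors (1,1,1,1,1,1).

The boundary map ∂_3: C_3 → C_2 sends each 3-simplex σ to the alternating sum Σ_i (−1)^i (σ with its i-th vertex removed). For instance
  ∂[0,2,3,4] = [2,3,4] − [0,3,4] + [0,2,4] − [0,2,3],
  ∂[1,2,3,4] = [2,3,4] − [1,3,4] + [1,2,4] − [1,2,3].
The resulting 10×5 matrix has rank 4, and its Smith normal form has invariant factors (1,1,1,1).

Now H_k = ker ∂_k / im ∂_{k+1}, so:

  H_0: rank C_0 − rank ∂_1 = 5 − 4 = 1, and the invariant factors of ∂_1 are all 1, so H_0 = Z.
  H_1: rank ker ∂_1 − rank ∂_2 = (10 − 4) − 6 = 0, and the invariant factors of ∂_2 are all 1, so H_1 = 0.
  H_2: rank ker ∂_2 − rank ∂_3 = (10 − 6) − 4 = 0, and the invariant factors of ∂_3 are all 1, so H_2 = 0.
  H_3: rank ker ∂_3 − rank ∂_4 = (5 − 4) − 0 = 1, and there is no ∂_4, so H_3 = Z.

H_0 = Z,  H_1 = 0,  H_2 = 0,  H_3 = Z.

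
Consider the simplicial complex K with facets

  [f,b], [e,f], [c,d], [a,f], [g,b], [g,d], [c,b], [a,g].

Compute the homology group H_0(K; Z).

H_0 ≅ Z.

Take the total order a < b < c < d < e < f < g on the vertex set. Then K (dimension 1) consists of the simplices:

  0-simplices (7): a, b, c, d, e, f, g
  1-simplices (8): af, ag, bc, bf, bg, cd, dg, ef

so the chain groups are C_0 ≅ Z^7, C_1 ≅ Z^8.

The boundary map ∂_1: C_1 → C_0 is given by ∂[p,q] = [q] − [p]. For instance
  ∂cd = d − c.
This gives a 7×8 integer matrix of rank 6; reducing to Smith normal form yields diagonal entries (1,1,1,1,1,1).

Computing H_k = (kernel of ∂_k) / (image of ∂_{k+1}):

  H_0: rank C_0 − rank ∂_1 = 7 − 6 = 1, and the invariant factors of ∂_1 are all 1, so H_0 ≅ Z.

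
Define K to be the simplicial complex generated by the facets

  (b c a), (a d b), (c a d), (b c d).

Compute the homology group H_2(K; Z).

H_2 ≅ Z.

Fix the vertex order a < b < c < d and write every simplex with vertices in increasing order. Then dim K = 2 and the simplices of K are:

  0-simplices (4): a, b, c, d
  1-simplices (6): ab, ac, ad, bc, bd, cd
  2-simplices (4): abc, abd, acd, bcd

so the chain groups are C_0 ≅ Z^4, C_1 ≅ Z^6, C_2 ≅ Z^4.

∂_1: C_1 → C_0 is given by ∂[p,q] = [q] − [p].
The 4×6 boundary matrix has rank 3 and Smith normal form diag(1,1,1).

Boundary ∂_2: C_2 → C_1 sends each 2-simplex [p,q,r] to [q,r] − [p,r] + [p,q]. For instance
  ∂abd = bd − ad + ab,
  ∂acd = cd − ad + ac.
The 6×4 boundary matrix has rank 3 and Smith normal form diag(1,1,1).

Computing H_k = (kernel of ∂_k) / (image of ∂_{k+1}):

  H_2: rank ker ∂_2 − rank ∂_3 = (4 − 3) − 0 = 1, and there is no ∂_3, so H_2 = Z.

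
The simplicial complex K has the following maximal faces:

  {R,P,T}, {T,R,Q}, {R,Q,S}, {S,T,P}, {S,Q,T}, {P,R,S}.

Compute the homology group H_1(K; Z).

H_1 = 0.

Order the vertices as P < Q < R < S < T. Listing each simplex with vertices in this order, K has dimension 2 with simplices:

  0-simplices (5): P, Q, R, S, T
  1-simplices (9): PR, PS, PT, QR, QS, QT, RS, RT, ST
  2-simplices (6): PRS, PRT, PST, QRS, QRT, QST

giving chain groups C_0 ≅ Z^5, C_1 ≅ Z^9, C_2 ≅ Z^6.

∂_1: C_1 → C_0 maps an edge to its endpoints' difference, ∂[p,q] = q − p.
This gives a 5×9 integer matrix of rank 4; reducing to Smith normal form yields diagonal entries (1,1,1,1).

∂_2: C_2 → C_1 acts by ∂[p,q,r] = [q,r] − [p,r] + [p,q]. For instance
  ∂PST = ST − PT + PS,
  ∂QRT = RT − QT + QR.
This gives a 9×6 integer matrix of rank 5; reducing to Smith normal form yields diagonal entries (1,1,1,1,1).

Reading off H_k = ker ∂_k / im ∂_{k+1}:

  H_1: rank ker ∂_1 − rank ∂_2 = (9 − 4) − 5 = 0, and the invariant factors of ∂_2 are all 1, so H_1 ≅ 0.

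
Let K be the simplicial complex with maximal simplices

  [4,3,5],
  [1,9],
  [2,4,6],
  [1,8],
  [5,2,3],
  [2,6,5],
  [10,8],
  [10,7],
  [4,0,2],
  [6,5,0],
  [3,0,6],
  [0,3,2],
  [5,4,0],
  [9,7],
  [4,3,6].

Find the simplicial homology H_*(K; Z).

H_0 = Z^2,  H_1 = Z ⊕ Z/2Z,  H_2 = 0.

We work with the vertex ordering 0 < 1 < 2 < 3 < 4 < 5 < 6 < 7 < 8 < 9 < 10. The simplices of K, each written with vertices in increasing order, are:

  0-simplices (11): [0], [1], [2], [3], [4], [5], [6], [7], [8], [9], [10]
  1-simplices (20): [0,2], [0,3], [0,4], [0,5], [0,6], [1,8], [1,9], [2,3], [2,4], [2,5], [2,6], [3,4], [3,5], [3,6], [4,5], [4,6], [5,6], [7,9], [7,10], [8,10]
  2-simplices (10): [0,2,3], [0,2,4], [0,3,6], [0,4,5], [0,5,6], [2,3,5], [2,4,6], [2,5,6], [3,4,5], [3,4,6]

giving chain groups C_0 ≅ Z^11, C_1 ≅ Z^20, C_2 ≅ Z^10.

∂_1: C_1 → C_0 maps an edge to its endpoints' difference, ∂[p,q] = q − p.
The resulting 11×20 matrix has rank 9, and its Smith normal form has invariant factors (1,1,1,1,1,1,1,1,1).

∂_2: C_2 → C_1 maps a triangle to the signed sum of its edges. For instance
  ∂[0,2,3] = [2,3] − [0,3] + [0,2],
  ∂[0,4,5] = [4,5] − [0,5] + [0,4].
The resulting 20×10 matrix has rank 10, and its Smith normal form has invariant factors (1,1,1,1,1,1,1,1,1,2).

From H_k ≅ ker(∂_k) / im(∂_{k+1}) we obtain:

  H_0: rank C_0 − rank ∂_1 = 11 − 9 = 2, and the invariant factors of ∂_1 are all 1, so H_0 = Z^2.
  H_1: rank ker ∂_1 − rank ∂_2 = (20 − 9) − 10 = 1, and ∂_2 has invariant factor 2 > 1, so H_1 = Z ⊕ Z/2Z.
  H_2: rank ker ∂_2 − rank ∂_3 = (10 − 10) − 0 = 0, and there is no ∂_3, so H_2 = 0.

As a check, the Euler characteristic is 11 − 20 + 10 = 1, which agrees with 2 − 1 + 0 = 1.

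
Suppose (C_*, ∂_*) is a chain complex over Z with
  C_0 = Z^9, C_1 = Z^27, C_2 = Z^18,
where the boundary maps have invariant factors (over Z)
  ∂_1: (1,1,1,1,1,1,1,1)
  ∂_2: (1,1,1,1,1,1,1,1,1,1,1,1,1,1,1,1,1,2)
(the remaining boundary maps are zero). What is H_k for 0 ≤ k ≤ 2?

H_0 = Z,  H_1 = Z ⊕ Z/2Z,  H_2 = 0.

H_0: b_0 = 9 − 0 − 8 = 1; torsion from ∂_1 factors > 1: none. So H_0 = Z.
H_1: b_1 = 27 − 8 − 18 = 1; torsion from ∂_2 factors > 1: [2]. So H_1 = Z ⊕ Z/2Z.
H_2: b_2 = 18 − 18 − 0 = 0; torsion from ∂_3 factors > 1: none. So H_2 = 0.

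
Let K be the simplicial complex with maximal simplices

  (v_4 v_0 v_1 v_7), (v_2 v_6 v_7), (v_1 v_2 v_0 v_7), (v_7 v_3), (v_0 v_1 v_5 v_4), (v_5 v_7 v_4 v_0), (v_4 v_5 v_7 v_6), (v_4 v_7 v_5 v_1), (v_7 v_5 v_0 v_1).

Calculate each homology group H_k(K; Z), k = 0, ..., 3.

K has 8 vertices, 18 edges, 17 triangles, 7 3-simplices.
rank ∂_0 = 0, rank ∂_1 = 7 ⇒ b_0 = 8 − 0 − 7 = 1; all invariant factors of ∂_1 are 1 so no torsion. So H_0 ≅ Z.
rank ∂_1 = 7, rank ∂_2 = 11 ⇒ b_1 = 18 − 7 − 11 = 0; all invariant factors of ∂_2 are 1 so no torsion. So H_1 ≅ 0.
rank ∂_2 = 11, rank ∂_3 = 6 ⇒ b_2 = 17 − 11 − 6 = 0; all invariant factors of ∂_3 are 1 so no torsion. So H_2 ≅ 0.
rank ∂_3 = 6, rank ∂_4 = 0 ⇒ b_3 = 7 − 6 − 0 = 1. So H_3 ≅ Z.

H_0 = Z,  H_1 = 0,  H_2 = 0,  H_3 = Z.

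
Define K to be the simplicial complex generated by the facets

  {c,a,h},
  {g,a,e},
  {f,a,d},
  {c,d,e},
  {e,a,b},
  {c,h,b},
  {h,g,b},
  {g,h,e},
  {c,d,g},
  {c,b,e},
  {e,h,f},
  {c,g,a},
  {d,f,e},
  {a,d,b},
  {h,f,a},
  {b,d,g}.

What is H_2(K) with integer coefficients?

H_2 ≅ Z.

Order the vertices as a < b < c < d < e < f < g < h. Listing each simplex with vertices in this order, K has dimension 2 with simplices:

  0-simplices (8): a, b, c, d, e, f, g, h
  1-simplices (24): ab, ac, ad, ae, af, ag, ah, bc, bd, be, bg, bh, cd, ce, cg, ch, de, df, dg, ef, eg, eh, fh, gh
  2-simplices (16): abd, abe, acg, ach, adf, aeg, afh, bce, bch, bdg, bgh, cde, cdg, def, efh, egh

so the chain groups are C_0 ≅ Z^8, C_1 ≅ Z^24, C_2 ≅ Z^16.

Boundary ∂_1: C_1 → C_0 sends each edge [p,q] (with p < q) to q − p.
As a 8×24 matrix over Z this has rank 7, with invariant factors (1,1,1,1,1,1,1).

The boundary map ∂_2: C_2 → C_1 acts by ∂[p,q,r] = [q,r] − [p,r] + [p,q]. For instance
  ∂bce = ce − be + bc,
  ∂bch = ch − bh + bc.
The resulting 24×16 matrix has rank 15, and its Smith normal form has invariant factors (1,1,1,1,1,1,1,1,1,1,1,1,1,1,1).

Computing H_k = (kernel of ∂_k) / (image of ∂_{k+1}):

  H_2: rank ker ∂_2 − rank ∂_3 = (16 − 15) − 0 = 1, and there is no ∂_3, so H_2 = Z.

(K is a triangulation of the torus T^2.)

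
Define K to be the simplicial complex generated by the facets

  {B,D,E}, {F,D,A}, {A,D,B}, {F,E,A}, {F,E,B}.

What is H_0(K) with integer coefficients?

Order the vertices as A < B < D < E < F. Listing each simplex with vertices in this order, K has dimension 2 with simplices:

  0-simplices (5): A, B, D, E, F
  1-simplices (10): AB, AD, AE, AF, BD, BE, BF, DE, DF, EF
  2-simplices (5): ABD, ADF, AEF, BDE, BEF

so the chain groups are C_0 ≅ Z^5, C_1 ≅ Z^10, C_2 ≅ Z^5.

The boundary map ∂_1: C_1 → C_0 sends each edge [p,q] (with p < q) to q − p. For instance
  ∂AD = D − A.
This gives a 5×10 integer matrix of rank 4; reducing to Smith normal form yields diagonal entries (1,1,1,1).

∂_2: C_2 → C_1 maps a triangle to the signed sum of its edges. For instance
  ∂BDE = DE − BE + BD,
  ∂ADF = DF − AF + AD.
The 10×5 boundary matrix has rank 5 and Smith normal form diag(1,1,1,1,1).

Now H_k = ker ∂_k / im ∂_{k+1}, so:

  H_0: rank C_0 − rank ∂_1 = 5 − 4 = 1, and the invariant factors of ∂_1 are all 1, so H_0 ≅ Z.

H_0 ≅ Z.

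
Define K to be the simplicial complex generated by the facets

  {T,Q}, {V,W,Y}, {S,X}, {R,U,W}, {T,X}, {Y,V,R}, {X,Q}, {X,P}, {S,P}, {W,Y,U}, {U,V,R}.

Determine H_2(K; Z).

H_2 = 0.

Fix the vertex order P < Q < R < S < T < U < V < W < X < Y and write every simplex with vertices in increasing order. Then dim K = 2 and the simplices of K are:

  0-simplices (10): P, Q, R, S, T, U, V, W, X, Y
  1-simplices (16): PS, PX, QT, QX, RU, RV, RW, RY, SX, TX, UV, UW, UY, VW, VY, WY
  2-simplices (5): RUV, RUW, RVY, UWY, VWY

Hence C_0 ≅ Z^10, C_1 ≅ Z^16, C_2 ≅ Z^5.

Boundary ∂_1: C_1 → C_0 is given by ∂[p,q] = [q] − [p]. For instance
  ∂PX = X − P.
As a 10×16 matrix over Z this has rank 8, with invariant factors (1,1,1,1,1,1,1,1).

The boundary map ∂_2: C_2 → C_1 maps a triangle to the signed sum of its edges. For instance
  ∂UWY = WY − UY + UW,
  ∂RUW = UW − RW + RU.
The resulting 16×5 matrix has rank 5, and its Smith normal form has invariant factors (1,1,1,1,1).

Reading off H_k = ker ∂_k / im ∂_{k+1}:

  H_2: rank ker ∂_2 − rank ∂_3 = (5 − 5) − 0 = 0, and there is no ∂_3, so H_2 = 0.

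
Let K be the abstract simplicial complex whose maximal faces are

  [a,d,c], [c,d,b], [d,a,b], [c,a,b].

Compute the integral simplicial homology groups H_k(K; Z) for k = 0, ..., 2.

H_0 ≅ Z,  H_1 = 0,  H_2 ≅ Z.

Fix the vertex order a < b < c < d and write every simplex with vertices in increasing order. Then dim K = 2 and the simplices of K are:

  0-simplices (4): a, b, c, d
  1-simplices (6): ab, ac, ad, bc, bd, cd
  2-simplices (4): abc, abd, acd, bcd

giving chain groups C_0 ≅ Z^4, C_1 ≅ Z^6, C_2 ≅ Z^4.

Boundary ∂_1: C_1 → C_0 sends each edge [p,q] (with p < q) to q − p. For instance
  ∂bd = d − b.
This gives a 4×6 integer matrix of rank 3; reducing to Smith normal form yields diagonal entries (1,1,1).

∂_2: C_2 → C_1 acts by ∂[p,q,r] = [q,r] − [p,r] + [p,q]. For instance
  ∂acd = cd − ad + ac,
  ∂abc = bc − ac + ab.
This gives a 6×4 integer matrix of rank 3; reducing to Smith normal form yields diagonal entries (1,1,1).

Now H_k = ker ∂_k / im ∂_{k+1}, so:

  H_0: rank C_0 − rank ∂_1 = 4 − 3 = 1, and the invariant factors of ∂_1 are all 1, so H_0 ≅ Z.
  H_1: rank ker ∂_1 − rank ∂_2 = (6 − 3) − 3 = 0, and the invariant factors of ∂_2 are all 1, so H_1 ≅ 0.
  H_2: rank ker ∂_2 − rank ∂_3 = (4 − 3) − 0 = 1, and there is no ∂_3, so H_2 ≅ Z.

(K is a triangulation of the 2-sphere S^2.)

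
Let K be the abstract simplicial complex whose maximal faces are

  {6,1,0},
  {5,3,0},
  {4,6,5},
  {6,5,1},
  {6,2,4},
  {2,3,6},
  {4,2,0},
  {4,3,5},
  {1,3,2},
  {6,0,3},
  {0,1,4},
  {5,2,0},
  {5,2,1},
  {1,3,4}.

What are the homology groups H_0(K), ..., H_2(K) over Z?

Order the vertices as 0 < 1 < 2 < 3 < 4 < 5 < 6. Listing each simplex with vertices in this order, K has dimension 2 with simplices:

  0-simplices (7): [0], [1], [2], [3], [4], [5], [6]
  1-simplices (21): [0,1], [0,2], [0,3], [0,4], [0,5], [0,6], [1,2], [1,3], [1,4], [1,5], [1,6], [2,3], [2,4], [2,5], [2,6], [3,4], [3,5], [3,6], [4,5], [4,6], [5,6]
  2-simplices (14): [0,1,4], [0,1,6], [0,2,4], [0,2,5], [0,3,5], [0,3,6], [1,2,3], [1,2,5], [1,3,4], [1,5,6], [2,3,6], [2,4,6], [3,4,5], [4,5,6]

so the chain groups are C_0 ≅ Z^7, C_1 ≅ Z^21, C_2 ≅ Z^14.

Boundary ∂_1: C_1 → C_0 sends each edge [p,q] (with p < q) to q − p.
As a 7×21 matrix over Z this has rank 6, with invariant factors (1,1,1,1,1,1).

∂_2: C_2 → C_1 sends each 2-simplex [p,q,r] to [q,r] − [p,r] + [p,q]. For instance
  ∂[0,3,6] = [3,6] − [0,6] + [0,3],
  ∂[1,2,5] = [2,5] − [1,5] + [1,2].
The 21×14 boundary matrix has rank 13 and Smith normal form diag(1,1,1,1,1,1,1,1,1,1,1,1,1).

From H_k ≅ ker(∂_k) / im(∂_{k+1}) we obtain:

  H_0: rank C_0 − rank ∂_1 = 7 − 6 = 1, and the invariant factors of ∂_1 are all 1, so H_0 ≅ Z.
  H_1: rank ker ∂_1 − rank ∂_2 = (21 − 6) − 13 = 2, and the invariant factors of ∂_2 are all 1, so H_1 ≅ Z^2.
  H_2: rank ker ∂_2 − rank ∂_3 = (14 − 13) − 0 = 1, and there is no ∂_3, so H_2 ≅ Z.

As a check, the Euler characteristic is 7 − 21 + 14 = 0, which agrees with 1 − 2 + 1 = 0.

H_0 ≅ Z,  H_1 ≅ Z^2,  H_2 ≅ Z.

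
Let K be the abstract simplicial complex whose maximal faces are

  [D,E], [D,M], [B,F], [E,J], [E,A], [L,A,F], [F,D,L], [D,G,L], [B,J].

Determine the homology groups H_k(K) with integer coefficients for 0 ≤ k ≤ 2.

H_0 ≅ Z,  H_1 ≅ Z^2,  H_2 = 0.

Order the vertices as A < B < D < E < F < G < J < L < M. Listing each simplex with vertices in this order, K has dimension 2 with simplices:

  0-simplices (9): A, B, D, E, F, G, J, L, M
  1-simplices (13): AE, AF, AL, BF, BJ, DE, DF, DG, DL, DM, EJ, FL, GL
  2-simplices (3): AFL, DFL, DGL

Hence C_0 ≅ Z^9, C_1 ≅ Z^13, C_2 ≅ Z^3.

∂_1: C_1 → C_0 maps an edge to its endpoints' difference, ∂[p,q] = q − p. For instance
  ∂DM = M − D.
The resulting 9×13 matrix has rank 8, and its Smith normal form has invariant factors (1,1,1,1,1,1,1,1).

Boundary ∂_2: C_2 → C_1 acts by ∂[p,q,r] = [q,r] − [p,r] + [p,q]. For instance
  ∂DFL = FL − DL + DF,
  ∂DGL = GL − DL + DG.
As a 13×3 matrix over Z this has rank 3, with invariant factors (1,1,1).

Computing H_k = (kernel of ∂_k) / (image of ∂_{k+1}):

  H_0: rank C_0 − rank ∂_1 = 9 − 8 = 1, and the invariant factors of ∂_1 are all 1, so H_0 ≅ Z.
  H_1: rank ker ∂_1 − rank ∂_2 = (13 − 8) − 3 = 2, and the invariant factors of ∂_2 are all 1, so H_1 ≅ Z^2.
  H_2: rank ker ∂_2 − rank ∂_3 = (3 − 3) − 0 = 0, and there is no ∂_3, so H_2 ≅ 0.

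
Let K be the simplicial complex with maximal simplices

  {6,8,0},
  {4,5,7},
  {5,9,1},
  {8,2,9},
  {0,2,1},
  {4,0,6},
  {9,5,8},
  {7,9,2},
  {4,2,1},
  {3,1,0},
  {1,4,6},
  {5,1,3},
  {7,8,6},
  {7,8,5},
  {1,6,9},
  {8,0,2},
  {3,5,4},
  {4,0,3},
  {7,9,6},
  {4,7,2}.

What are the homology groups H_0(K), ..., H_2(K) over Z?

Order the vertices as 0 < 1 < 2 < 3 < 4 < 5 < 6 < 7 < 8 < 9. Listing each simplex with vertices in this order, K has dimension 2 with simplices:

  0-simplices (10): [0], [1], [2], [3], [4], [5], [6], [7], [8], [9]
  1-simplices (30): (30 of them)
  2-simplices (20): (20 of them)

so the chain groups are C_0 ≅ Z^10, C_1 ≅ Z^30, C_2 ≅ Z^20.

Boundary ∂_1: C_1 → C_0 is given by ∂[p,q] = [q] − [p]. For instance
  ∂[2,7] = [7] − [2].
This gives a 10×30 integer matrix of rank 9; reducing to Smith normal form yields diagonal entries (1,1,1,1,1,1,1,1,1).

∂_2: C_2 → C_1 maps a triangle to the signed sum of its edges. For instance
  ∂[0,1,3] = [1,3] − [0,3] + [0,1],
  ∂[2,4,7] = [4,7] − [2,7] + [2,4].
The 30×20 boundary matrix has rank 20 and Smith normal form diag(1,1,1,1,1,1,1,1,1,1,1,1,1,1,1,1,1,1,1,2).

Now H_k = ker ∂_k / im ∂_{k+1}, so:

  H_0: rank C_0 − rank ∂_1 = 10 − 9 = 1, and the invariant factors of ∂_1 are all 1, so H_0 ≅ Z.
  H_1: rank ker ∂_1 − rank ∂_2 = (30 − 9) − 20 = 1, and ∂_2 has invariant factor 2 > 1, so H_1 ≅ Z ⊕ Z_2.
  H_2: rank ker ∂_2 − rank ∂_3 = (20 − 20) − 0 = 0, and there is no ∂_3, so H_2 ≅ 0.

As a check, the Euler characteristic is 10 − 30 + 20 = 0, which agrees with 1 − 1 + 0 = 0.
(K is a triangulation of the Klein bottle.)

H_0 = Z,  H_1 = Z ⊕ Z_2,  H_2 = 0.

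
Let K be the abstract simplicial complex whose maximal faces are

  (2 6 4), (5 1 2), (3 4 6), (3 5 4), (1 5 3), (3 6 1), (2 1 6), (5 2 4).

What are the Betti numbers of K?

Take the total order 1 < 2 < 3 < 4 < 5 < 6 on the vertex set. Then K (dimension 2) consists of the simplices:

  0-simplices (6): [1], [2], [3], [4], [5], [6]
  1-simplices (12): [1,2], [1,3], [1,5], [1,6], [2,4], [2,5], [2,6], [3,4], [3,5], [3,6], [4,5], [4,6]
  2-simplices (8): [1,2,5], [1,2,6], [1,3,5], [1,3,6], [2,4,5], [2,4,6], [3,4,5], [3,4,6]

giving chain groups C_0 ≅ Z^6, C_1 ≅ Z^12, C_2 ≅ Z^8.

The boundary map ∂_1: C_1 → C_0 is given by ∂[p,q] = [q] − [p]. For instance
  ∂[3,6] = [6] − [3].
This gives a 6×12 integer matrix of rank 5; reducing to Smith normal form yields diagonal entries (1,1,1,1,1).

∂_2: C_2 → C_1 acts by ∂[p,q,r] = [q,r] − [p,r] + [p,q]. For instance
  ∂[1,2,5] = [2,5] − [1,5] + [1,2],
  ∂[3,4,6] = [4,6] − [3,6] + [3,4].
The resulting 12×8 matrix has rank 7, and its Smith normal form has invariant factors (1,1,1,1,1,1,1).

From H_k ≅ ker(∂_k) / im(∂_{k+1}) we obtain:

  H_0: rank C_0 − rank ∂_1 = 6 − 5 = 1, and the invariant factors of ∂_1 are all 1, so H_0 = Z.
  H_1: rank ker ∂_1 − rank ∂_2 = (12 − 5) − 7 = 0, and the invariant factors of ∂_2 are all 1, so H_1 = 0.
  H_2: rank ker ∂_2 − rank ∂_3 = (8 − 7) − 0 = 1, and there is no ∂_3, so H_2 = Z.

Hence the Betti numbers are b_0 = 1, b_1 = 0, b_2 = 1.

b_0 = 1, b_1 = 0, b_2 = 1.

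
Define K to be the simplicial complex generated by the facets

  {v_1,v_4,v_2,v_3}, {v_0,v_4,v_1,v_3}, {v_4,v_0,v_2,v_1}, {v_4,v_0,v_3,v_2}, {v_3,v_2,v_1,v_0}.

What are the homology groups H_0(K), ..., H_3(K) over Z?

H_0 = Z,  H_1 = 0,  H_2 = 0,  H_3 = Z.

We work with the vertex ordering v_0 < v_1 < v_2 < v_3 < v_4. The simplices of K, each written with vertices in increasing order, are:

  0-simplices (5): [v_0], [v_1], [v_2], [v_3], [v_4]
  1-simplices (10): [v_0,v_1], [v_0,v_2], [v_0,v_3], [v_0,v_4], [v_1,v_2], [v_1,v_3], [v_1,v_4], [v_2,v_3], [v_2,v_4], [v_3,v_4]
  2-simplices (10): [v_0,v_1,v_2], [v_0,v_1,v_3], [v_0,v_1,v_4], [v_0,v_2,v_3], [v_0,v_2,v_4], [v_0,v_3,v_4], [v_1,v_2,v_3], [v_1,v_2,v_4], [v_1,v_3,v_4], [v_2,v_3,v_4]
  3-simplices (5): [v_0,v_1,v_2,v_3], [v_0,v_1,v_2,v_4], [v_0,v_1,v_3,v_4], [v_0,v_2,v_3,v_4], [v_1,v_2,v_3,v_4]

so the chain groups are C_0 ≅ Z^5, C_1 ≅ Z^10, C_2 ≅ Z^10, C_3 ≅ Z^5.

Boundary ∂_1: C_1 → C_0 sends each edge [p,q] (with p < q) to q − p. For instance
  ∂[v_1,v_3] = [v_3] − [v_1].
The 5×10 boundary matrix has rank 4 and Smith normal form diag(1,1,1,1).

∂_2: C_2 → C_1 acts by ∂[p,q,r] = [q,r] − [p,r] + [p,q]. For instance
  ∂[v_1,v_2,v_3] = [v_2,v_3] − [v_1,v_3] + [v_1,v_2],
  ∂[v_1,v_2,v_4] = [v_2,v_4] − [v_1,v_4] + [v_1,v_2].
As a 10×10 matrix over Z this has rank 6, with invariant factors (1,1,1,1,1,1).

∂_3: C_3 → C_2 sends each 3-simplex σ to the alternating sum Σ_i (−1)^i (σ with its i-th vertex removed). For instance
  ∂[v_0,v_1,v_2,v_4] = [v_1,v_2,v_4] − [v_0,v_2,v_4] + [v_0,v_1,v_4] − [v_0,v_1,v_2],
  ∂[v_0,v_1,v_2,v_3] = [v_1,v_2,v_3] − [v_0,v_2,v_3] + [v_0,v_1,v_3] − [v_0,v_1,v_2].
The 10×5 boundary matrix has rank 4 and Smith normal form diag(1,1,1,1).

Computing H_k = (kernel of ∂_k) / (image of ∂_{k+1}):

  H_0: rank C_0 − rank ∂_1 = 5 − 4 = 1, and the invariant factors of ∂_1 are all 1, so H_0 ≅ Z.
  H_1: rank ker ∂_1 − rank ∂_2 = (10 − 4) − 6 = 0, and the invariant factors of ∂_2 are all 1, so H_1 ≅ 0.
  H_2: rank ker ∂_2 − rank ∂_3 = (10 − 6) − 4 = 0, and the invariant factors of ∂_3 are all 1, so H_2 ≅ 0.
  H_3: rank ker ∂_3 − rank ∂_4 = (5 − 4) − 0 = 1, and there is no ∂_4, so H_3 ≅ Z.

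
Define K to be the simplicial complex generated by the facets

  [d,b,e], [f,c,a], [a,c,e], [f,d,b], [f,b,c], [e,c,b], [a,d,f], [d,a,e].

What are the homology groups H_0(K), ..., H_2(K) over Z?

H_0 = Z,  H_1 = 0,  H_2 = Z.

Take the total order a < b < c < d < e < f on the vertex set. Then K (dimension 2) consists of the simplices:

  0-simplices (6): a, b, c, d, e, f
  1-simplices (12): ac, ad, ae, af, bc, bd, be, bf, ce, cf, de, df
  2-simplices (8): ace, acf, ade, adf, bce, bcf, bde, bdf

giving chain groups C_0 ≅ Z^6, C_1 ≅ Z^12, C_2 ≅ Z^8.

Boundary ∂_1: C_1 → C_0 sends each edge [p,q] (with p < q) to q − p. For instance
  ∂ce = e − c.
This gives a 6×12 integer matrix of rank 5; reducing to Smith normal form yields diagonal entries (1,1,1,1,1).

The boundary map ∂_2: C_2 → C_1 acts by ∂[p,q,r] = [q,r] − [p,r] + [p,q]. For instance
  ∂bce = ce − be + bc,
  ∂bde = de − be + bd.
As a 12×8 matrix over Z this has rank 7, with invariant factors (1,1,1,1,1,1,1).

From H_k ≅ ker(∂_k) / im(∂_{k+1}) we obtain:

  H_0: rank C_0 − rank ∂_1 = 6 − 5 = 1, and the invariant factors of ∂_1 are all 1, so H_0 ≅ Z.
  H_1: rank ker ∂_1 − rank ∂_2 = (12 − 5) − 7 = 0, and the invariant factors of ∂_2 are all 1, so H_1 ≅ 0.
  H_2: rank ker ∂_2 − rank ∂_3 = (8 − 7) − 0 = 1, and there is no ∂_3, so H_2 ≅ Z.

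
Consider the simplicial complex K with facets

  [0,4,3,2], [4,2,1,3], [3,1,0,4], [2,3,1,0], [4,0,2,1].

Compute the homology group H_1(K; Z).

We work with the vertex ordering 0 < 1 < 2 < 3 < 4. The simplices of K, each written with vertices in increasing order, are:

  0-simplices (5): [0], [1], [2], [3], [4]
  1-simplices (10): [0,1], [0,2], [0,3], [0,4], [1,2], [1,3], [1,4], [2,3], [2,4], [3,4]
  2-simplices (10): [0,1,2], [0,1,3], [0,1,4], [0,2,3], [0,2,4], [0,3,4], [1,2,3], [1,2,4], [1,3,4], [2,3,4]
  3-simplices (5): [0,1,2,3], [0,1,2,4], [0,1,3,4], [0,2,3,4], [1,2,3,4]

so the chain groups are C_0 ≅ Z^5, C_1 ≅ Z^10, C_2 ≅ Z^10, C_3 ≅ Z^5.

The boundary map ∂_1: C_1 → C_0 maps an edge to its endpoints' difference, ∂[p,q] = q − p.
The resulting 5×10 matrix has rank 4, and its Smith normal form has invariant factors (1,1,1,1).

The boundary map ∂_2: C_2 → C_1 maps a triangle to the signed sum of its edges. For instance
  ∂[0,1,2] = [1,2] − [0,2] + [0,1],
  ∂[0,1,3] = [1,3] − [0,3] + [0,1].
The 10×10 boundary matrix has rank 6 and Smith normal form diag(1,1,1,1,1,1).

∂_3: C_3 → C_2 sends each 3-simplex σ to the alternating sum Σ_i (−1)^i (σ with its i-th vertex removed). For instance
  ∂[0,2,3,4] = [2,3,4] − [0,3,4] + [0,2,4] − [0,2,3],
  ∂[0,1,2,4] = [1,2,4] − [0,2,4] + [0,1,4] − [0,1,2].
This gives a 10×5 integer matrix of rank 4; reducing to Smith normal form yields diagonal entries (1,1,1,1).

Reading off H_k = ker ∂_k / im ∂_{k+1}:

  H_1: rank ker ∂_1 − rank ∂_2 = (10 − 4) − 6 = 0, and the invariant factors of ∂_2 are all 1, so H_1 = 0.

H_1 = 0.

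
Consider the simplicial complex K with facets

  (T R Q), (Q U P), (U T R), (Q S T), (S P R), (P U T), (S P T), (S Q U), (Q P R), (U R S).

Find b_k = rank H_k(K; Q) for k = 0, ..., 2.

b_0 = 1, b_1 = 0, b_2 = 0.

Fix the vertex order P < Q < R < S < T < U and write every simplex with vertices in increasing order. Then dim K = 2 and the simplices of K are:

  0-simplices (6): P, Q, R, S, T, U
  1-simplices (15): PQ, PR, PS, PT, PU, QR, QS, QT, QU, RS, RT, RU, ST, SU, TU
  2-simplices (10): PQR, PQU, PRS, PST, PTU, QRT, QST, QSU, RSU, RTU

Hence C_0 ≅ Z^6, C_1 ≅ Z^15, C_2 ≅ Z^10.

∂_1: C_1 → C_0 is given by ∂[p,q] = [q] − [p].
As a 6×15 matrix over Z this has rank 5, with invariant factors (1,1,1,1,1).

The boundary map ∂_2: C_2 → C_1 sends each 2-simplex [p,q,r] to [q,r] − [p,r] + [p,q]. For instance
  ∂RTU = TU − RU + RT,
  ∂PTU = TU − PU + PT.
The 15×10 boundary matrix has rank 10 and Smith normal form diag(1,1,1,1,1,1,1,1,1,2).

From H_k ≅ ker(∂_k) / im(∂_{k+1}) we obtain:

  H_0: rank C_0 − rank ∂_1 = 6 − 5 = 1, and the invariant factors of ∂_1 are all 1, so H_0 ≅ Z.
  H_1: rank ker ∂_1 − rank ∂_2 = (15 − 5) − 10 = 0, and ∂_2 has invariant factor 2 > 1, so H_1 ≅ Z/2Z.
  H_2: rank ker ∂_2 − rank ∂_3 = (10 − 10) − 0 = 0, and there is no ∂_3, so H_2 ≅ 0.

As a check, the Euler characteristic is 6 − 15 + 10 = 1, which agrees with 1 − 0 + 0 = 1.

Hence the Betti numbers are b_0 = 1, b_1 = 0, b_2 = 0.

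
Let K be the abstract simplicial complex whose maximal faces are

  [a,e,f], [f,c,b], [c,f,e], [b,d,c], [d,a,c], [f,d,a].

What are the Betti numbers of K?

Take the total order a < b < c < d < e < f on the vertex set. Then K (dimension 2) consists of the simplices:

  0-simplices (6): a, b, c, d, e, f
  1-simplices (12): ac, ad, ae, af, bc, bd, bf, cd, ce, cf, df, ef
  2-simplices (6): acd, adf, aef, bcd, bcf, cef

Hence C_0 ≅ Z^6, C_1 ≅ Z^12, C_2 ≅ Z^6.

∂_1: C_1 → C_0 sends each edge [p,q] (with p < q) to q − p. For instance
  ∂cf = f − c.
This gives a 6×12 integer matrix of rank 5; reducing to Smith normal form yields diagonal entries (1,1,1,1,1).

Boundary ∂_2: C_2 → C_1 maps a triangle to the signed sum of its edges. For instance
  ∂aef = ef − af + ae,
  ∂bcd = cd − bd + bc.
The 12×6 boundary matrix has rank 6 and Smith normal form diag(1,1,1,1,1,1).

Reading off H_k = ker ∂_k / im ∂_{k+1}:

  H_0: rank C_0 − rank ∂_1 = 6 − 5 = 1, and the invariant factors of ∂_1 are all 1, so H_0 ≅ Z.
  H_1: rank ker ∂_1 − rank ∂_2 = (12 − 5) − 6 = 1, and the invariant factors of ∂_2 are all 1, so H_1 ≅ Z.
  H_2: rank ker ∂_2 − rank ∂_3 = (6 − 6) − 0 = 0, and there is no ∂_3, so H_2 ≅ 0.

As a check, the Euler characteristic is 6 − 12 + 6 = 0, which agrees with 1 − 1 + 0 = 0.
(K is a triangulation of the cylinder S^1 x I.)

Hence the Betti numbers are b_0 = 1, b_1 = 1, b_2 = 0.

b_0 = 1, b_1 = 1, b_2 = 0.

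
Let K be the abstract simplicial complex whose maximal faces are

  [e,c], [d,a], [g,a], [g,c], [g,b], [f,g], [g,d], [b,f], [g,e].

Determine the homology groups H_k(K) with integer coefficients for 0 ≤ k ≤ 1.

H_0 = Z,  H_1 = Z^3.

Fix the vertex order a < b < c < d < e < f < g and write every simplex with vertices in increasing order. Then dim K = 1 and the simplices of K are:

  0-simplices (7): a, b, c, d, e, f, g
  1-simplices (9): ad, ag, bf, bg, ce, cg, dg, eg, fg

so the chain groups are C_0 ≅ Z^7, C_1 ≅ Z^9.

Boundary ∂_1: C_1 → C_0 sends each edge [p,q] (with p < q) to q − p.
This gives a 7×9 integer matrix of rank 6; reducing to Smith normal form yields diagonal entries (1,1,1,1,1,1).

Now H_k = ker ∂_k / im ∂_{k+1}, so:

  H_0: rank C_0 − rank ∂_1 = 7 − 6 = 1, and the invariant factors of ∂_1 are all 1, so H_0 = Z.
  H_1: rank ker ∂_1 − rank ∂_2 = (9 − 6) − 0 = 3, and there is no ∂_2, so H_1 = Z^3.

As a check, the Euler characteristic is 7 − 9 = -2, which agrees with 1 − 3 = -2.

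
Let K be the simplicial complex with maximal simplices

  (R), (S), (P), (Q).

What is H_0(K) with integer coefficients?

Order the vertices as P < Q < R < S. Listing each simplex with vertices in this order, K has dimension 0 with simplices:

  0-simplices (4): P, Q, R, S

so the chain groups are C_0 ≅ Z^4.

Now H_k = ker ∂_k / im ∂_{k+1}, so:

  H_0: rank C_0 − rank ∂_1 = 4 − 0 = 4, and there is no ∂_1, so H_0 ≅ Z^4.

H_0 ≅ Z^4.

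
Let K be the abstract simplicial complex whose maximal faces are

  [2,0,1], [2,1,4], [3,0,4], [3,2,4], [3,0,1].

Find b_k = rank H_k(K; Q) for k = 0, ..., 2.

b_0 = 1, b_1 = 1, b_2 = 0.

Fix the vertex order 0 < 1 < 2 < 3 < 4 and write every simplex with vertices in increasing order. Then dim K = 2 and the simplices of K are:

  0-simplices (5): [0], [1], [2], [3], [4]
  1-simplices (10): [0,1], [0,2], [0,3], [0,4], [1,2], [1,3], [1,4], [2,3], [2,4], [3,4]
  2-simplices (5): [0,1,2], [0,1,3], [0,3,4], [1,2,4], [2,3,4]

giving chain groups C_0 ≅ Z^5, C_1 ≅ Z^10, C_2 ≅ Z^5.

The boundary map ∂_1: C_1 → C_0 is given by ∂[p,q] = [q] − [p]. For instance
  ∂[3,4] = [4] − [3].
This gives a 5×10 integer matrix of rank 4; reducing to Smith normal form yields diagonal entries (1,1,1,1).

∂_2: C_2 → C_1 sends each 2-simplex [p,q,r] to [q,r] − [p,r] + [p,q]. For instance
  ∂[0,1,3] = [1,3] − [0,3] + [0,1],
  ∂[0,3,4] = [3,4] − [0,4] + [0,3].
As a 10×5 matrix over Z this has rank 5, with invariant factors (1,1,1,1,1).

From H_k ≅ ker(∂_k) / im(∂_{k+1}) we obtain:

  H_0: rank C_0 − rank ∂_1 = 5 − 4 = 1, and the invariant factors of ∂_1 are all 1, so H_0 ≅ Z.
  H_1: rank ker ∂_1 − rank ∂_2 = (10 − 4) − 5 = 1, and the invariant factors of ∂_2 are all 1, so H_1 ≅ Z.
  H_2: rank ker ∂_2 − rank ∂_3 = (5 − 5) − 0 = 0, and there is no ∂_3, so H_2 ≅ 0.

Hence the Betti numbers are b_0 = 1, b_1 = 1, b_2 = 0.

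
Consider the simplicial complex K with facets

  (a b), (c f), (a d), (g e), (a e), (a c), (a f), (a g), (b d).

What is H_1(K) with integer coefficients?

K has 7 vertices, 9 edges.
rank ∂_1 = 6, rank ∂_2 = 0 ⇒ b_1 = 9 − 6 − 0 = 3. So H_1 ≅ Z^3.

H_1 ≅ Z^3.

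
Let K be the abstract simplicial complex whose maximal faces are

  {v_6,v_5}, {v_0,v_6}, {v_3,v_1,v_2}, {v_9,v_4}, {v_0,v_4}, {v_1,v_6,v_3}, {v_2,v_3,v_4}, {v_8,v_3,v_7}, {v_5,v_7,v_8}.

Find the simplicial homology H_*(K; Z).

H_0 ≅ Z,  H_1 ≅ Z^2,  H_2 = 0.

Fix the vertex order v_0 < v_1 < v_2 < v_3 < v_4 < v_5 < v_6 < v_7 < v_8 < v_9 and write every simplex with vertices in increasing order. Then dim K = 2 and the simplices of K are:

  0-simplices (10): [v_0], [v_1], [v_2], [v_3], [v_4], [v_5], [v_6], [v_7], [v_8], [v_9]
  1-simplices (16): (16 of them)
  2-simplices (5): [v_1,v_2,v_3], [v_1,v_3,v_6], [v_2,v_3,v_4], [v_3,v_7,v_8], [v_5,v_7,v_8]

giving chain groups C_0 ≅ Z^10, C_1 ≅ Z^16, C_2 ≅ Z^5.

∂_1: C_1 → C_0 is given by ∂[p,q] = [q] − [p]. For instance
  ∂[v_5,v_7] = [v_7] − [v_5].
This gives a 10×16 integer matrix of rank 9; reducing to Smith normal form yields diagonal entries (1,1,1,1,1,1,1,1,1).

The boundary map ∂_2: C_2 → C_1 maps a triangle to the signed sum of its edges. For instance
  ∂[v_1,v_2,v_3] = [v_2,v_3] − [v_1,v_3] + [v_1,v_2],
  ∂[v_5,v_7,v_8] = [v_7,v_8] − [v_5,v_8] + [v_5,v_7].
This gives a 16×5 integer matrix of rank 5; reducing to Smith normal form yields diagonal entries (1,1,1,1,1).

From H_k ≅ ker(∂_k) / im(∂_{k+1}) we obtain:

  H_0: rank C_0 − rank ∂_1 = 10 − 9 = 1, and the invariant factors of ∂_1 are all 1, so H_0 ≅ Z.
  H_1: rank ker ∂_1 − rank ∂_2 = (16 − 9) − 5 = 2, and the invariant factors of ∂_2 are all 1, so H_1 ≅ Z^2.
  H_2: rank ker ∂_2 − rank ∂_3 = (5 − 5) − 0 = 0, and there is no ∂_3, so H_2 ≅ 0.

As a check, the Euler characteristic is 10 − 16 + 5 = -1, which agrees with 1 − 2 + 0 = -1.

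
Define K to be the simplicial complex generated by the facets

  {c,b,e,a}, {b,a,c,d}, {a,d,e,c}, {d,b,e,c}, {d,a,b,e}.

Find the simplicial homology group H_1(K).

K has 5 vertices, 10 edges, 10 triangles, 5 3-simplices.
rank ∂_1 = 4, rank ∂_2 = 6 ⇒ b_1 = 10 − 4 − 6 = 0; all invariant factors of ∂_2 are 1 so no torsion. So H_1 ≅ 0.

H_1 ≅ 0.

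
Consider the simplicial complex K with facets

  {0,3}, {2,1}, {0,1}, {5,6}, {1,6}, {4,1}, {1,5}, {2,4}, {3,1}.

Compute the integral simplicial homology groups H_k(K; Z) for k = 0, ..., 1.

H_0 ≅ Z,  H_1 ≅ Z^3.

K has 7 vertices, 9 edges.
rank ∂_0 = 0, rank ∂_1 = 6 ⇒ b_0 = 7 − 0 − 6 = 1; all invariant factors of ∂_1 are 1 so no torsion. So H_0 ≅ Z.
rank ∂_1 = 6, rank ∂_2 = 0 ⇒ b_1 = 9 − 6 − 0 = 3. So H_1 ≅ Z^3.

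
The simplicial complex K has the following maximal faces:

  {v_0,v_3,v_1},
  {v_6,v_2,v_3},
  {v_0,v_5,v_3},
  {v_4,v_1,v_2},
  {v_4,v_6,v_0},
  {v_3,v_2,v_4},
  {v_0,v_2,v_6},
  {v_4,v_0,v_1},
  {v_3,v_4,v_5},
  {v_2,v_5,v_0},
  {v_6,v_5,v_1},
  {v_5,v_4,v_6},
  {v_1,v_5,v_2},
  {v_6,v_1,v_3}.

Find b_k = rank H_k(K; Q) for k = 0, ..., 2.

Fix the vertex order v_0 < v_1 < v_2 < v_3 < v_4 < v_5 < v_6 and write every simplex with vertices in increasing order. Then dim K = 2 and the simplices of K are:

  0-simplices (7): [v_0], [v_1], [v_2], [v_3], [v_4], [v_5], [v_6]
  1-simplices (21): (21 of them)
  2-simplices (14): (14 of them)

Hence C_0 ≅ Z^7, C_1 ≅ Z^21, C_2 ≅ Z^14.

The boundary map ∂_1: C_1 → C_0 maps an edge to its endpoints' difference, ∂[p,q] = q − p. For instance
  ∂[v_4,v_5] = [v_5] − [v_4].
This gives a 7×21 integer matrix of rank 6; reducing to Smith normal form yields diagonal entries (1,1,1,1,1,1).

Boundary ∂_2: C_2 → C_1 sends each 2-simplex [p,q,r] to [q,r] − [p,r] + [p,q]. For instance
  ∂[v_1,v_2,v_4] = [v_2,v_4] − [v_1,v_4] + [v_1,v_2],
  ∂[v_1,v_3,v_6] = [v_3,v_6] − [v_1,v_6] + [v_1,v_3].
The resulting 21×14 matrix has rank 13, and its Smith normal form has invariant factors (1,1,1,1,1,1,1,1,1,1,1,1,1).

Reading off H_k = ker ∂_k / im ∂_{k+1}:

  H_0: rank C_0 − rank ∂_1 = 7 − 6 = 1, and the invariant factors of ∂_1 are all 1, so H_0 ≅ Z.
  H_1: rank ker ∂_1 − rank ∂_2 = (21 − 6) − 13 = 2, and the invariant factors of ∂_2 are all 1, so H_1 ≅ Z^2.
  H_2: rank ker ∂_2 − rank ∂_3 = (14 − 13) − 0 = 1, and there is no ∂_3, so H_2 ≅ Z.

As a check, the Euler characteristic is 7 − 21 + 14 = 0, which agrees with 1 − 2 + 1 = 0.
(K is a triangulation of the torus T^2.)

Hence the Betti numbers are b_0 = 1, b_1 = 2, b_2 = 1.

b_0 = 1, b_1 = 2, b_2 = 1.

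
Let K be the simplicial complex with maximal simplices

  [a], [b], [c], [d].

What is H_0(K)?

H_0 = Z^4.

We work with the vertex ordering a < b < c < d. The simplices of K, each written with vertices in increasing order, are:

  0-simplices (4): a, b, c, d

so the chain groups are C_0 ≅ Z^4.

Now H_k = ker ∂_k / im ∂_{k+1}, so:

  H_0: rank C_0 − rank ∂_1 = 4 − 0 = 4, and there is no ∂_1, so H_0 ≅ Z^4.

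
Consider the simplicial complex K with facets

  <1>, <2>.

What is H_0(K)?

H_0 ≅ Z^2.

Order the vertices as 1 < 2. Listing each simplex with vertices in this order, K has dimension 0 with simplices:

  0-simplices (2): [1], [2]

Hence C_0 ≅ Z^2.

Reading off H_k = ker ∂_k / im ∂_{k+1}:

  H_0: rank C_0 − rank ∂_1 = 2 − 0 = 2, and there is no ∂_1, so H_0 = Z^2.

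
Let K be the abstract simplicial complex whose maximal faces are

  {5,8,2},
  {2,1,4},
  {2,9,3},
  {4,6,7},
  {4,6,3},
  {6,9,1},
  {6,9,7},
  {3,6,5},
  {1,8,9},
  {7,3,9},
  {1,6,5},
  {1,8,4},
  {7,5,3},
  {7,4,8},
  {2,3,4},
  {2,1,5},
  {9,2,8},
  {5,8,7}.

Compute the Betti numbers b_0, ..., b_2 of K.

We work with the vertex ordering 1 < 2 < 3 < 4 < 5 < 6 < 7 < 8 < 9. The simplices of K, each written with vertices in increasing order, are:

  0-simplices (9): [1], [2], [3], [4], [5], [6], [7], [8], [9]
  1-simplices (27): (27 of them)
  2-simplices (18): [1,2,4], [1,2,5], [1,4,8], [1,5,6], [1,6,9], [1,8,9], [2,3,4], [2,3,9], [2,5,8], [2,8,9], [3,4,6], [3,5,6], [3,5,7], [3,7,9], [4,6,7], [4,7,8], [5,7,8], [6,7,9]

Hence C_0 ≅ Z^9, C_1 ≅ Z^27, C_2 ≅ Z^18.

∂_1: C_1 → C_0 sends each edge [p,q] (with p < q) to q − p. For instance
  ∂[2,8] = [8] − [2].
The resulting 9×27 matrix has rank 8, and its Smith normal form has invariant factors (1,1,1,1,1,1,1,1).

Boundary ∂_2: C_2 → C_1 acts by ∂[p,q,r] = [q,r] − [p,r] + [p,q]. For instance
  ∂[3,5,6] = [5,6] − [3,6] + [3,5],
  ∂[1,8,9] = [8,9] − [1,9] + [1,8].
The resulting 27×18 matrix has rank 18, and its Smith normal form has invariant factors (1,1,1,1,1,1,1,1,1,1,1,1,1,1,1,1,1,2).

Now H_k = ker ∂_k / im ∂_{k+1}, so:

  H_0: rank C_0 − rank ∂_1 = 9 − 8 = 1, and the invariant factors of ∂_1 are all 1, so H_0 ≅ Z.
  H_1: rank ker ∂_1 − rank ∂_2 = (27 − 8) − 18 = 1, and ∂_2 has invariant factor 2 > 1, so H_1 ≅ Z ⊕ Z/2.
  H_2: rank ker ∂_2 − rank ∂_3 = (18 − 18) − 0 = 0, and there is no ∂_3, so H_2 ≅ 0.

Hence the Betti numbers are b_0 = 1, b_1 = 1, b_2 = 0.

b_0 = 1, b_1 = 1, b_2 = 0.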